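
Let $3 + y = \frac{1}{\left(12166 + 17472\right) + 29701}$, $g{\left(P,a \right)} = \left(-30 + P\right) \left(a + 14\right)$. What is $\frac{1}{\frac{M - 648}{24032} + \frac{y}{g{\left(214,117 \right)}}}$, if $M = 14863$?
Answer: $\frac{4296642997024}{2540942445441} \approx 1.691$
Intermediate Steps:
$g{\left(P,a \right)} = \left(-30 + P\right) \left(14 + a\right)$
$y = - \frac{178016}{59339}$ ($y = -3 + \frac{1}{\left(12166 + 17472\right) + 29701} = -3 + \frac{1}{29638 + 29701} = -3 + \frac{1}{59339} = - \frac{178016}{59339} \approx -3.0$)
$\frac{1}{\frac{M - 648}{24032} + \frac{y}{g{\left(214,117 \right)}}} = \frac{1}{\frac{14863 - 648}{24032} - \frac{178016}{59339 \left(-420 - 3510 + 14 \cdot 214 + 214 \cdot 117\right)}} = \frac{1}{\left(14863 - 648\right) \frac{1}{24032} - \frac{178016}{59339 \left(-420 - 3510 + 2996 + 25038\right)}} = \frac{1}{14215 \cdot \frac{1}{24032} - \frac{178016}{59339 \cdot 24104}} = \frac{1}{\frac{14215}{24032} - \frac{22252}{178788407}} = \frac{1}{\frac{2540942445441}{4296642997024}} = \frac{4296642997024}{2540942445441}$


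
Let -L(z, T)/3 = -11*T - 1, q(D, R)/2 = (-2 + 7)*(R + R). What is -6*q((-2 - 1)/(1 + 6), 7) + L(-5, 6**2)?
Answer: 351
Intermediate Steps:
q(D, R) = 20*R (q(D, R) = 2*((-2 + 7)*(R + R)) = 2*(5*(2*R)) = 2*(10*R) = 20*R)
L(z, T) = 3 + 33*T (L(z, T) = -3*(-11*T - 1) = -3*(-1 - 11*T) = 3 + 33*T)
-6*q((-2 - 1)/(1 + 6), 7) + L(-5, 6**2) = -120*7 + (3 + 33*6**2) = -6*140 + (3 + 33*36) = -840 + (3 + 1188) = -840 + 1191 = 351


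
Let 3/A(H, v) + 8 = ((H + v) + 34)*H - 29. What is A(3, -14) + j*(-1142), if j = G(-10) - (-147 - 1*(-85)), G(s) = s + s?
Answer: -1534845/32 ≈ -47964.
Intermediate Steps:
G(s) = 2*s
A(H, v) = 3/(-37 + H*(34 + H + v)) (A(H, v) = 3/(-8 + (((H + v) + 34)*H - 29)) = 3/(-8 + ((34 + H + v)*H - 29)) = 3/(-8 + (H*(34 + H + v) - 29)) = 3/(-8 + (-29 + H*(34 + H + v))) = 3/(-37 + H*(34 + H + v)))
j = 42 (j = 2*(-10) - (-147 - 1*(-85)) = -20 - (-147 + 85) = -20 - 1*(-62) = -20 + 62 = 42)
A(3, -14) + j*(-1142) = 3/(-37 + 3**2 + 34*3 + 3*(-14)) + 42*(-1142) = 3/(-37 + 9 + 102 - 42) - 47964 = 3/32 - 47964 = -1534845/32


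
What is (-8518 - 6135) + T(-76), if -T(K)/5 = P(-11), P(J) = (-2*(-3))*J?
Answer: -14323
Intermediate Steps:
P(J) = 6*J
T(K) = 330 (T(K) = -30*(-11) = -5*(-66) = 330)
(-8518 - 6135) + T(-76) = (-8518 - 6135) + 330 = -14653 + 330 = -14323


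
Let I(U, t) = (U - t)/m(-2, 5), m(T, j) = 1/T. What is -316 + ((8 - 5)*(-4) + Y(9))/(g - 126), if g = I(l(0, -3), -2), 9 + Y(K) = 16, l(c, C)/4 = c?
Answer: -8215/26 ≈ -315.96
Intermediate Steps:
l(c, C) = 4*c
Y(K) = 7 (Y(K) = -9 + 16 = 7)
I(U, t) = -2*U + 2*t (I(U, t) = (U - t)/(1/(-2)) = (U - t)/(-1/2) = (U - t)*(-2) = -2*U + 2*t)
g = -4 (g = -8*0 + 2*(-2) = -2*0 - 4 = 0 - 4 = -4)
-316 + ((8 - 5)*(-4) + Y(9))/(g - 126) = -316 + ((8 - 5)*(-4) + 7)/(-4 - 126) = -316 + (3*(-4) + 7)/(-130) = -316 + (-12 + 7)*(-1/130) = -316 - 5*(-1/130) = -316 + 1/26 = -8215/26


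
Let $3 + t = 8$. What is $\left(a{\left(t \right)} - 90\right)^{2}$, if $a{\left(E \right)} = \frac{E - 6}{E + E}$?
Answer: $\frac{811801}{100} \approx 8118.0$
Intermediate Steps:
$t = 5$ ($t = -3 + 8 = 5$)
$a{\left(E \right)} = \frac{-6 + E}{2 E}$
$\left(a{\left(t \right)} - 90\right)^{2} = \left(\frac{-6 + 5}{2 \cdot 5} - 90\right)^{2} = \left(\frac{1}{2} \cdot \frac{1}{5} \left(-1\right) - 90\right)^{2} = \left(- \frac{1}{10} - 90\right)^{2} = \left(- \frac{901}{10}\right)^{2} = \frac{811801}{100}$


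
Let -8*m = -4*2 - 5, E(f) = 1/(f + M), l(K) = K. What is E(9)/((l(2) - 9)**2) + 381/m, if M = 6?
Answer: 2240293/9555 ≈ 234.46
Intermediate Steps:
E(f) = 1/(6 + f) (E(f) = 1/(f + 6) = 1/(6 + f))
m = 13/8 (m = -(-4*2 - 5)/8 = -(-8 - 5)/8 = -1/8*(-13) = 13/8 ≈ 1.6250)
E(9)/((l(2) - 9)**2) + 381/m = 1/((6 + 9)*((2 - 9)**2)) + 381/(13/8) = 1/(15*((-7)**2)) + 381*(8/13) = (1/15)/49 + 3048/13 = (1/15)*(1/49) + 3048/13 = 1/735 + 3048/13 = 2240293/9555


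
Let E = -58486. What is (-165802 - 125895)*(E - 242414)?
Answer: 87771627300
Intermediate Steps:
(-165802 - 125895)*(E - 242414) = (-165802 - 125895)*(-58486 - 242414) = -291697*(-300900) = 87771627300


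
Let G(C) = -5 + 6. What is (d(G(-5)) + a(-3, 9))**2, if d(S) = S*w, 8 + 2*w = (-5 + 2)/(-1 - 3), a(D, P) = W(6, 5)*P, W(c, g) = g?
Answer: 109561/64 ≈ 1711.9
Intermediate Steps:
G(C) = 1
a(D, P) = 5*P
w = -29/8 (w = -4 + ((-5 + 2)/(-1 - 3))/2 = -4 + (-3/(-4))/2 = -4 + (-3*(-1/4))/2 = -4 + (1/2)*(3/4) = -4 + 3/8 = -29/8 ≈ -3.6250)
d(S) = -29*S/8 (d(S) = S*(-29/8) = -29*S/8)
(d(G(-5)) + a(-3, 9))**2 = (-29/8*1 + 5*9)**2 = (-29/8 + 45)**2 = (331/8)**2 = 109561/64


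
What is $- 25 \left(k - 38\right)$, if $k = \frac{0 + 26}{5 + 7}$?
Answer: $\frac{5375}{6} \approx 895.83$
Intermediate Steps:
$k = \frac{13}{6}$ ($k = \frac{26}{12} = 26 \cdot \frac{1}{12} = \frac{13}{6} \approx 2.1667$)
$- 25 \left(k - 38\right) = - 25 \left(\frac{13}{6} - 38\right) = \left(-25\right) \left(- \frac{215}{6}\right) = \frac{5375}{6}$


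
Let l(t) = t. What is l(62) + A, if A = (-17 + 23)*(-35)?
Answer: -148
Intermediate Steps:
A = -210 (A = 6*(-35) = -210)
l(62) + A = 62 - 210 = -148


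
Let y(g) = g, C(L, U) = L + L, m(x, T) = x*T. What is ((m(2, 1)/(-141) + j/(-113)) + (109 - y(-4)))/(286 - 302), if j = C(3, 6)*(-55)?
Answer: -1846733/254928 ≈ -7.2441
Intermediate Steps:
m(x, T) = T*x
C(L, U) = 2*L
j = -330 (j = (2*3)*(-55) = 6*(-55) = -330)
((m(2, 1)/(-141) + j/(-113)) + (109 - y(-4)))/(286 - 302) = (((1*2)/(-141) - 330/(-113)) + (109 - 1*(-4)))/(286 - 302) = ((2*(-1/141) - 330*(-1/113)) + (109 + 4))/(-16) = ((-2/141 + 330/113) + 113)*(-1/16) = (46304/15933 + 113)*(-1/16) = (1846733/15933)*(-1/16) = -1846733/254928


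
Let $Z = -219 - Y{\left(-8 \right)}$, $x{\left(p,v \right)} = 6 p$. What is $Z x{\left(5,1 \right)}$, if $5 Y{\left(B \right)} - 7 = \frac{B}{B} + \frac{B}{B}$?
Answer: $-6624$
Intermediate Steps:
$Y{\left(B \right)} = \frac{9}{5}$ ($Y{\left(B \right)} = \frac{7}{5} + \frac{\frac{B}{B} + \frac{B}{B}}{5} = \frac{7}{5} + \frac{1 + 1}{5} = \frac{7}{5} + \frac{1}{5} \cdot 2 = \frac{7}{5} + \frac{2}{5} = \frac{9}{5}$)
$Z = - \frac{1104}{5}$ ($Z = -219 - \frac{9}{5} = - \frac{1104}{5} \approx -220.8$)
$Z x{\left(5,1 \right)} = - \frac{1104 \cdot 6 \cdot 5}{5} = \left(- \frac{1104}{5}\right) 30 = -6624$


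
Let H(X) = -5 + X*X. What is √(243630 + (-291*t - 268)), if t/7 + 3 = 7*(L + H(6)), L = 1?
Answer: I*√206815 ≈ 454.77*I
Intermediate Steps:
H(X) = -5 + X²
t = 1547 (t = -21 + 7*(7*(1 + (-5 + 6²))) = -21 + 7*(7*(1 + (-5 + 36))) = -21 + 7*(7*(1 + 31)) = -21 + 7*(7*32) = -21 + 7*224 = -21 + 1568 = 1547)
√(243630 + (-291*t - 268)) = √(243630 + (-291*1547 - 268)) = √(243630 + (-450177 - 268)) = √(243630 - 450445) = √(-206815) = I*√206815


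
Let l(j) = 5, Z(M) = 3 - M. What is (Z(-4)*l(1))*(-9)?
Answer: -315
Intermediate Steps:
(Z(-4)*l(1))*(-9) = ((3 - 1*(-4))*5)*(-9) = ((3 + 4)*5)*(-9) = (7*5)*(-9) = 35*(-9) = -315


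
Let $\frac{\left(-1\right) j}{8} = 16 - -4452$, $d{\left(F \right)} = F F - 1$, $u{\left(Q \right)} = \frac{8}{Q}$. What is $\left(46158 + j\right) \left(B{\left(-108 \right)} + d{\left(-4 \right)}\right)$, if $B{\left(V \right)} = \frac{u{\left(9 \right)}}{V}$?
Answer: $\frac{37938202}{243} \approx 1.5612 \cdot 10^{5}$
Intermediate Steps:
$d{\left(F \right)} = -1 + F^{2}$ ($d{\left(F \right)} = F^{2} - 1 = -1 + F^{2}$)
$j = -35744$ ($j = - 8 \left(16 - -4452\right) = - 8 \left(16 + 4452\right) = \left(-8\right) 4468 = -35744$)
$B{\left(V \right)} = \frac{8}{9 V}$ ($B{\left(V \right)} = \frac{8 \cdot \frac{1}{9}}{V} = \frac{8}{9 V}$)
$\left(46158 + j\right) \left(B{\left(-108 \right)} + d{\left(-4 \right)}\right) = \left(46158 - 35744\right) \left(\frac{8}{9 \left(-108\right)} - \left(1 - \left(-4\right)^{2}\right)\right) = 10414 \left(\frac{8}{9} \left(- \frac{1}{108}\right) + \left(-1 + 16\right)\right) = 10414 \left(- \frac{2}{243} + 15\right) = 10414 \cdot \frac{3643}{243} = \frac{37938202}{243}$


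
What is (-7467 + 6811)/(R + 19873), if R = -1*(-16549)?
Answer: -328/18211 ≈ -0.018011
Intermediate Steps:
R = 16549
(-7467 + 6811)/(R + 19873) = (-7467 + 6811)/(16549 + 19873) = -656/36422 = -656*1/36422 = -328/18211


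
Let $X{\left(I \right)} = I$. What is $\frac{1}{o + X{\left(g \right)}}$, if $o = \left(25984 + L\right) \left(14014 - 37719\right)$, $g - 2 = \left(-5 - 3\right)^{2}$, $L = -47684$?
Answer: $\frac{1}{514398566} \approx 1.944 \cdot 10^{-9}$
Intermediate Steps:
$g = 66$ ($g = 2 + \left(-5 - 3\right)^{2} = 2 + \left(-8\right)^{2} = 2 + 64 = 66$)
$o = 514398500$ ($o = \left(25984 - 47684\right) \left(14014 - 37719\right) = \left(-21700\right) \left(-23705\right) = 514398500$)
$\frac{1}{o + X{\left(g \right)}} = \frac{1}{514398500 + 66} = \frac{1}{514398566}$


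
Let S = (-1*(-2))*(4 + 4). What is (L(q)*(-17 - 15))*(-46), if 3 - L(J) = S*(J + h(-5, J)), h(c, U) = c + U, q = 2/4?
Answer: 98624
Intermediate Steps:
q = ½ (q = 2*(¼) = ½ ≈ 0.50000)
h(c, U) = U + c
S = 16 (S = 2*8 = 16)
L(J) = 83 - 32*J (L(J) = 3 - 16*(J + (J - 5)) = 3 - 16*(J + (-5 + J)) = 3 - 16*(-5 + 2*J) = 3 - (-80 + 32*J) = 3 + (80 - 32*J) = 83 - 32*J)
(L(q)*(-17 - 15))*(-46) = ((83 - 32*½)*(-17 - 15))*(-46) = ((83 - 16)*(-32))*(-46) = (67*(-32))*(-46) = -2144*(-46) = 98624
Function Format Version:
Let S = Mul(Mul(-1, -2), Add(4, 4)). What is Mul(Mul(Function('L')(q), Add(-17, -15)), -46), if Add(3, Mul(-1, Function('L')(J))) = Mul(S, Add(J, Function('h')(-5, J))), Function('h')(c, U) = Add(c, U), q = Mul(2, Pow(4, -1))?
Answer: 98624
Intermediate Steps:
q = Rational(1, 2) (q = Mul(2, Rational(1, 4)) = Rational(1, 2) ≈ 0.50000)
Function('h')(c, U) = Add(U, c)
S = 16 (S = Mul(2, 8) = 16)
Function('L')(J) = Add(83, Mul(-32, J)) (Function('L')(J) = Add(3, Mul(-1, Mul(16, Add(J, Add(J, -5))))) = Add(3, Mul(-1, Mul(16, Add(J, Add(-5, J))))) = Add(3, Mul(-1, Mul(16, Add(-5, Mul(2, J))))) = Add(3, Mul(-1, Add(-80, Mul(32, J)))) = Add(3, Add(80, Mul(-32, J))) = Add(83, Mul(-32, J)))
Mul(Mul(Function('L')(q), Add(-17, -15)), -46) = Mul(Mul(Add(83, Mul(-32, Rational(1, 2))), Add(-17, -15)), -46) = Mul(Mul(Add(83, -16), -32), -46) = Mul(Mul(67, -32), -46) = Mul(-2144, -46) = 98624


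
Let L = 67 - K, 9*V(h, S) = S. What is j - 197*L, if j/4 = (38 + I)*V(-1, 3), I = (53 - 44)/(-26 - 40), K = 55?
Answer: -76346/33 ≈ -2313.5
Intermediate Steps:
V(h, S) = S/9
L = 12 (L = 67 - 1*55 = 67 - 55 = 12)
I = -3/22 (I = 9/(-66) = 9*(-1/66) = -3/22 ≈ -0.13636)
j = 1666/33 (j = 4*((38 - 3/22)*((⅑)*3)) = 4*((833/22)*(⅓)) = 4*(833/66) = 1666/33 ≈ 50.485)
j - 197*L = 1666/33 - 197*12 = 1666/33 - 1*2364 = 1666/33 - 2364 = -76346/33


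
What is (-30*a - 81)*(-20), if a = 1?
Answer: 2220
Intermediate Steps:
(-30*a - 81)*(-20) = (-30*1 - 81)*(-20) = (-30 - 81)*(-20) = -111*(-20) = 2220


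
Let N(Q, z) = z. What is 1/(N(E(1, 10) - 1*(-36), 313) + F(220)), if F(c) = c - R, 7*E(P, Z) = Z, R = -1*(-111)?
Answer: 1/422 ≈ 0.0023697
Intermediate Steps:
R = 111
E(P, Z) = Z/7
F(c) = -111 + c (F(c) = c - 1*111 = c - 111 = -111 + c)
1/(N(E(1, 10) - 1*(-36), 313) + F(220)) = 1/(313 + (-111 + 220)) = 1/(313 + 109) = 1/422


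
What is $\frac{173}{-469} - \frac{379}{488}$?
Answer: $- \frac{262175}{228872} \approx -1.1455$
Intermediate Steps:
$\frac{173}{-469} - \frac{379}{488} = 173 \left(- \frac{1}{469}\right) - \frac{379}{488} = - \frac{173}{469} - \frac{379}{488} = - \frac{262175}{228872}$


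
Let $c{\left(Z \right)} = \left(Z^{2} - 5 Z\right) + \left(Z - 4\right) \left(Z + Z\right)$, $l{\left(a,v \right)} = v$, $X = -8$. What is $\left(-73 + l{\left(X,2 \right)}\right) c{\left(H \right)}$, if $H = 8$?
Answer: $-6248$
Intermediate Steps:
$c{\left(Z \right)} = Z^{2} - 5 Z + 2 Z \left(-4 + Z\right)$ ($c{\left(Z \right)} = \left(Z^{2} - 5 Z\right) + \left(-4 + Z\right) 2 Z = \left(Z^{2} - 5 Z\right) + 2 Z \left(-4 + Z\right) = Z^{2} - 5 Z + 2 Z \left(-4 + Z\right)$)
$\left(-73 + l{\left(X,2 \right)}\right) c{\left(H \right)} = \left(-73 + 2\right) 8 \left(-13 + 3 \cdot 8\right) = - 71 \cdot 8 \left(-13 + 24\right) = - 71 \cdot 8 \cdot 11 = \left(-71\right) 88 = -6248$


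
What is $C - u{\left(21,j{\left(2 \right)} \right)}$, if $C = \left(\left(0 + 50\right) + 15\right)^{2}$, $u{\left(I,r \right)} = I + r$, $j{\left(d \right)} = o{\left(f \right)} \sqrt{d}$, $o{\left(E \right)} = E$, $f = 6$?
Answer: $4204 - 6 \sqrt{2} \approx 4195.5$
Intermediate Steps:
$j{\left(d \right)} = 6 \sqrt{d}$
$C = 4225$ ($C = \left(50 + 15\right)^{2} = 65^{2} = 4225$)
$C - u{\left(21,j{\left(2 \right)} \right)} = 4225 - \left(21 + 6 \sqrt{2}\right) = 4204 - 6 \sqrt{2}$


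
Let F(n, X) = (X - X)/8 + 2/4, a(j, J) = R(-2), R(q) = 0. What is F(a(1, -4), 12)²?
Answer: ¼ ≈ 0.25000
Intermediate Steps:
a(j, J) = 0
F(n, X) = ½ (F(n, X) = 0*(⅛) + 2*(¼) = 0 + ½ = ½)
F(a(1, -4), 12)² = (½)² = ¼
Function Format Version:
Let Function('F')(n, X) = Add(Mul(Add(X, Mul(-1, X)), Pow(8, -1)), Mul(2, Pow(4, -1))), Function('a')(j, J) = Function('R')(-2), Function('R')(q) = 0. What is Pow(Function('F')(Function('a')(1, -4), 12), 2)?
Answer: Rational(1, 4) ≈ 0.25000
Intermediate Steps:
Function('a')(j, J) = 0
Function('F')(n, X) = Rational(1, 2) (Function('F')(n, X) = Add(Mul(0, Rational(1, 8)), Mul(2, Rational(1, 4))) = Add(0, Rational(1, 2)) = Rational(1, 2))
Pow(Function('F')(Function('a')(1, -4), 12), 2) = Pow(Rational(1, 2), 2) = Rational(1, 4)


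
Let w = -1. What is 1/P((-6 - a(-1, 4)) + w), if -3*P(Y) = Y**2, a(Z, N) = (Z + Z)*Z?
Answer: -1/27 ≈ -0.037037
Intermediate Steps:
a(Z, N) = 2*Z**2 (a(Z, N) = (2*Z)*Z = 2*Z**2)
P(Y) = -Y**2/3
1/P((-6 - a(-1, 4)) + w) = 1/(-((-6 - 2*(-1)**2) - 1)**2/3) = 1/(-((-6 - 2) - 1)**2/3) = 1/(-(-8 - 1)**2/3) = 1/(-1/3*(-9)**2) = 1/(-1/3*81) = 1/(-27) = -1/27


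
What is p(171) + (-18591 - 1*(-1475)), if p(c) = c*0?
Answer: -17116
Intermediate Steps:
p(c) = 0
p(171) + (-18591 - 1*(-1475)) = 0 + (-18591 - 1*(-1475)) = 0 + (-18591 + 1475) = 0 - 17116 = -17116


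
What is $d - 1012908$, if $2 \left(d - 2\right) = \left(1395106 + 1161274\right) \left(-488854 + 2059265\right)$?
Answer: $2007282623184$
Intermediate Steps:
$d = 2007283636092$ ($d = 2 + \frac{\left(1395106 + 1161274\right) \left(-488854 + 2059265\right)}{2} = 2 + \frac{2556380 \cdot 1570411}{2} = 2 + \frac{1}{2} \cdot 4014567272180 = 2 + 2007283636090 = 2007283636092$)
$d - 1012908 = 2007283636092 - 1012908 = 2007282623184$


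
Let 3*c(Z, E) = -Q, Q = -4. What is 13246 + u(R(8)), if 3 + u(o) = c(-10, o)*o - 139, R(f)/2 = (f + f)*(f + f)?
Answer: 41360/3 ≈ 13787.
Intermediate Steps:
c(Z, E) = 4/3 (c(Z, E) = (-1*(-4))/3 = (⅓)*4 = 4/3)
R(f) = 8*f² (R(f) = 2*((f + f)*(f + f)) = 2*((2*f)*(2*f)) = 2*(4*f²) = 8*f²)
u(o) = -142 + 4*o/3 (u(o) = -3 + (4*o/3 - 139) = -3 + (-139 + 4*o/3) = -142 + 4*o/3)
13246 + u(R(8)) = 13246 + (-142 + 4*(8*8²)/3) = 13246 + (-142 + 4*(8*64)/3) = 13246 + (-142 + (4/3)*512) = 13246 + (-142 + 2048/3) = 13246 + 1622/3 = 41360/3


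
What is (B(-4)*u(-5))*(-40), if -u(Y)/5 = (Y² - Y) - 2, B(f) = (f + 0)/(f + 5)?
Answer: -22400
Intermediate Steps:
B(f) = f/(5 + f)
u(Y) = 10 - 5*Y² + 5*Y (u(Y) = -5*((Y² - Y) - 2) = -5*(-2 + Y² - Y) = 10 - 5*Y² + 5*Y)
(B(-4)*u(-5))*(-40) = ((-4/(5 - 4))*(10 - 5*(-5)² + 5*(-5)))*(-40) = ((-4/1)*(10 - 5*25 - 25))*(-40) = ((-4*1)*(10 - 125 - 25))*(-40) = -4*(-140)*(-40) = 560*(-40) = -22400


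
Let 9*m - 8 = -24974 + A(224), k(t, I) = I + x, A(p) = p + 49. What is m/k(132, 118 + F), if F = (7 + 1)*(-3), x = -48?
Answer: -8231/138 ≈ -59.645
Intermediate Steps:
F = -24 (F = 8*(-3) = -24)
A(p) = 49 + p
k(t, I) = -48 + I (k(t, I) = I - 48 = -48 + I)
m = -8231/3 (m = 8/9 + (-24974 + (49 + 224))/9 = 8/9 + (-24974 + 273)/9 = 8/9 + (1/9)*(-24701) = 8/9 - 24701/9 = -8231/3 ≈ -2743.7)
m/k(132, 118 + F) = -8231/(3*(-48 + (118 - 24))) = -8231/(3*(-48 + 94)) = -8231/3/46 = -8231/3*1/46 = -8231/138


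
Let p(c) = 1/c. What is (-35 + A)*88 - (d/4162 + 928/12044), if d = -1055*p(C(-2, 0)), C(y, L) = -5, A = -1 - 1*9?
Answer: -49627457625/12531782 ≈ -3960.1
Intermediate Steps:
A = -10 (A = -1 - 9 = -10)
d = 211 (d = -1055/(-5) = -1055*(-⅕) = 211)
(-35 + A)*88 - (d/4162 + 928/12044) = (-35 - 10)*88 - (211/4162 + 928/12044) = -45*88 - (211*(1/4162) + 928*(1/12044)) = -3960 - (211/4162 + 232/3011) = -3960 - 1*1600905/12531782 = -3960 - 1600905/12531782 = -49627457625/12531782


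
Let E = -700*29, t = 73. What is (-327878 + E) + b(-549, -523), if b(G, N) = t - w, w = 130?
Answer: -348235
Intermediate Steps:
E = -20300
b(G, N) = -57 (b(G, N) = 73 - 1*130 = 73 - 130 = -57)
(-327878 + E) + b(-549, -523) = (-327878 - 20300) - 57 = -348178 - 57 = -348235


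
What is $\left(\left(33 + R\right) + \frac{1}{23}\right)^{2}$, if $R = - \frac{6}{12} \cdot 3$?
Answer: $\frac{2105401}{2116} \approx 994.99$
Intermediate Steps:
$R = - \frac{3}{2}$ ($R = \left(-6\right) \frac{1}{12} \cdot 3 = \left(- \frac{1}{2}\right) 3 = - \frac{3}{2} \approx -1.5$)
$\left(\left(33 + R\right) + \frac{1}{23}\right)^{2} = \left(\left(33 - \frac{3}{2}\right) + \frac{1}{23}\right)^{2} = \left(\frac{63}{2} + \frac{1}{23}\right)^{2} = \left(\frac{1451}{46}\right)^{2} = \frac{2105401}{2116}$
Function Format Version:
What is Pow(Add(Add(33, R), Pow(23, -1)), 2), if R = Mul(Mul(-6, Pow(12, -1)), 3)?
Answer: Rational(2105401, 2116) ≈ 994.99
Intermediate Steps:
R = Rational(-3, 2) (R = Mul(Mul(-6, Rational(1, 12)), 3) = Mul(Rational(-1, 2), 3) = Rational(-3, 2) ≈ -1.5000)
Pow(Add(Add(33, R), Pow(23, -1)), 2) = Pow(Add(Add(33, Rational(-3, 2)), Pow(23, -1)), 2) = Pow(Add(Rational(63, 2), Rational(1, 23)), 2) = Pow(Rational(1451, 46), 2) = Rational(2105401, 2116)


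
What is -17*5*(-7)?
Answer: 595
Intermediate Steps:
-17*5*(-7) = -85*(-7) = 595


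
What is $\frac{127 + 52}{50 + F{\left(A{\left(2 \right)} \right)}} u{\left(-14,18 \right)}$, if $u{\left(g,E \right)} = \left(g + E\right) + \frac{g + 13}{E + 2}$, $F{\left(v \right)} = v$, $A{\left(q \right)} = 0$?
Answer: $\frac{14141}{1000} \approx 14.141$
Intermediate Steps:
$u{\left(g,E \right)} = E + g + \frac{13 + g}{2 + E}$ ($u{\left(g,E \right)} = \left(E + g\right) + \frac{13 + g}{2 + E} = E + g + \frac{13 + g}{2 + E}$)
$\frac{127 + 52}{50 + F{\left(A{\left(2 \right)} \right)}} u{\left(-14,18 \right)} = \frac{127 + 52}{50 + 0} \frac{13 + 18^{2} + 2 \cdot 18 + 3 \left(-14\right) + 18 \left(-14\right)}{2 + 18} = \frac{179}{50} \frac{13 + 324 + 36 - 42 - 252}{20} = 179 \cdot \frac{1}{50} \cdot \frac{1}{20} \cdot 79 = \frac{179}{50} \cdot \frac{79}{20} = \frac{14141}{1000}$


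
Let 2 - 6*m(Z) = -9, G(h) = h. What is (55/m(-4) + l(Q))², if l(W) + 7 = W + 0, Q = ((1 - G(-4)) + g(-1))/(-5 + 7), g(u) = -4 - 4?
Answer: 1849/4 ≈ 462.25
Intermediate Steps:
g(u) = -8
m(Z) = 11/6 (m(Z) = ⅓ - ⅙*(-9) = ⅓ + 3/2 = 11/6)
Q = -3/2 (Q = ((1 - 1*(-4)) - 8)/(-5 + 7) = ((1 + 4) - 8)/2 = (5 - 8)*(½) = -3*½ = -3/2 ≈ -1.5000)
l(W) = -7 + W (l(W) = -7 + (W + 0) = -7 + W)
(55/m(-4) + l(Q))² = (55/(11/6) + (-7 - 3/2))² = (55*(6/11) - 17/2)² = (30 - 17/2)² = (43/2)² = 1849/4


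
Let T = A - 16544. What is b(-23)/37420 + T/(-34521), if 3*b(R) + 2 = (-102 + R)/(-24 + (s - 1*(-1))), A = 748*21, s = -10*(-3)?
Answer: 72460789/3014143580 ≈ 0.024040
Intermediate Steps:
s = 30
A = 15708
b(R) = -116/21 + R/21 (b(R) = -⅔ + ((-102 + R)/(-24 + (30 - 1*(-1))))/3 = -⅔ + ((-102 + R)/(-24 + (30 + 1)))/3 = -⅔ + ((-102 + R)/(-24 + 31))/3 = -⅔ + ((-102 + R)/7)/3 = -⅔ + ((-102 + R)*(⅐))/3 = -⅔ + (-102/7 + R/7)/3 = -⅔ + (-34/7 + R/21) = -116/21 + R/21)
T = -836 (T = 15708 - 16544 = -836)
b(-23)/37420 + T/(-34521) = (-116/21 + (1/21)*(-23))/37420 - 836/(-34521) = (-116/21 - 23/21)*(1/37420) - 836*(-1/34521) = -139/21*1/37420 + 836/34521 = -139/785820 + 836/34521 = 72460789/3014143580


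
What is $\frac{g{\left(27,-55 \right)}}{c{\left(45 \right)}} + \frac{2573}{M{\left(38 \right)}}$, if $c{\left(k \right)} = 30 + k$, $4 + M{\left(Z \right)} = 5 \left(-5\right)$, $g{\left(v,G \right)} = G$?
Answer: $- \frac{38914}{435} \approx -89.458$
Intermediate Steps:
$M{\left(Z \right)} = -29$ ($M{\left(Z \right)} = -4 + 5 \left(-5\right) = -4 - 25 = -29$)
$\frac{g{\left(27,-55 \right)}}{c{\left(45 \right)}} + \frac{2573}{M{\left(38 \right)}} = - \frac{55}{30 + 45} + \frac{2573}{-29} = - \frac{55}{75} + 2573 \left(- \frac{1}{29}\right) = \left(-55\right) \frac{1}{75} - \frac{2573}{29} = - \frac{11}{15} - \frac{2573}{29} = - \frac{38914}{435}$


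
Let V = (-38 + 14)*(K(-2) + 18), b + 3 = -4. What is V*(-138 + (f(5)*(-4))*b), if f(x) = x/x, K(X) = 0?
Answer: 47520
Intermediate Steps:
b = -7 (b = -3 - 4 = -7)
f(x) = 1
V = -432 (V = (-38 + 14)*(0 + 18) = -24*18 = -432)
V*(-138 + (f(5)*(-4))*b) = -432*(-138 + (1*(-4))*(-7)) = -432*(-138 - 4*(-7)) = -432*(-138 + 28) = -432*(-110) = 47520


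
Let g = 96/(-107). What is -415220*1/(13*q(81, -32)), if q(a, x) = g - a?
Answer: 3417580/8763 ≈ 390.00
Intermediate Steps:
g = -96/107 (g = 96*(-1/107) = -96/107 ≈ -0.89720)
q(a, x) = -96/107 - a
-415220*1/(13*q(81, -32)) = -415220*1/(13*(-96/107 - 1*81)) = -415220*1/(13*(-96/107 - 81)) = -415220/((-8763/107*13)) = -415220/(-113919/107) = -415220*(-107/113919) = 3417580/8763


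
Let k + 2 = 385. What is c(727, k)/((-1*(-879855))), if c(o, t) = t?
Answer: 383/879855 ≈ 0.00043530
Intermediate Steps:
k = 383 (k = -2 + 385 = 383)
c(727, k)/((-1*(-879855))) = 383/((-1*(-879855))) = 383/879855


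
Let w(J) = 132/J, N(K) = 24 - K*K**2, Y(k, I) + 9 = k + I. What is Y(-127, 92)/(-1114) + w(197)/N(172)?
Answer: 501208093/12689719934 ≈ 0.039497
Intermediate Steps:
Y(k, I) = -9 + I + k (Y(k, I) = -9 + (k + I) = -9 + (I + k) = -9 + I + k)
N(K) = 24 - K**3
Y(-127, 92)/(-1114) + w(197)/N(172) = (-9 + 92 - 127)/(-1114) + (132/197)/(24 - 1*172**3) = -44*(-1/1114) + (132*(1/197))/(24 - 1*5088448) = 22/557 + 132/(197*(24 - 5088448)) = 22/557 + (132/197)/(-5088424) = 22/557 + (132/197)*(-1/5088424) = 22/557 - 3/22782262 = 501208093/12689719934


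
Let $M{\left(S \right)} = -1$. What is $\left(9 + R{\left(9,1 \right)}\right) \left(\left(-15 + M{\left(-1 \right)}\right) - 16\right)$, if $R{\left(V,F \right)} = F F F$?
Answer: $-320$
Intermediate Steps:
$R{\left(V,F \right)} = F^{3}$ ($R{\left(V,F \right)} = F^{2} F = F^{3}$)
$\left(9 + R{\left(9,1 \right)}\right) \left(\left(-15 + M{\left(-1 \right)}\right) - 16\right) = \left(9 + 1^{3}\right) \left(\left(-15 - 1\right) - 16\right) = \left(9 + 1\right) \left(-16 - 16\right) = 10 \left(-32\right) = -320$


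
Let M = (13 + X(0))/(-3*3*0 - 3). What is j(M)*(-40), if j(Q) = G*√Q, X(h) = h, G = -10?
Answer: 400*I*√39/3 ≈ 832.67*I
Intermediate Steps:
M = -13/3 (M = (13 + 0)/(-3*3*0 - 3) = 13/(-9*0 - 3) = 13/(0 - 3) = 13/(-3) = 13*(-⅓) = -13/3 ≈ -4.3333)
j(Q) = -10*√Q
j(M)*(-40) = -10*I*√39/3*(-40) = 400*I*√39/3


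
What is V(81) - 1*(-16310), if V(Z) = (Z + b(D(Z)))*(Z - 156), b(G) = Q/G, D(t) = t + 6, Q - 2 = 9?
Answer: 296540/29 ≈ 10226.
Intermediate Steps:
Q = 11 (Q = 2 + 9 = 11)
D(t) = 6 + t
b(G) = 11/G
V(Z) = (-156 + Z)*(Z + 11/(6 + Z)) (V(Z) = (Z + 11/(6 + Z))*(Z - 156) = (Z + 11/(6 + Z))*(-156 + Z) = (-156 + Z)*(Z + 11/(6 + Z)))
V(81) - 1*(-16310) = (-1716 + 11*81 + 81*(-156 + 81)*(6 + 81))/(6 + 81) - 1*(-16310) = (-1716 + 891 + 81*(-75)*87)/87 + 16310 = (-1716 + 891 - 528525)/87 + 16310 = (1/87)*(-529350) + 16310 = -176450/29 + 16310 = 296540/29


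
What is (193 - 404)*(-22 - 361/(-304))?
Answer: 70263/16 ≈ 4391.4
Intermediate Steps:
(193 - 404)*(-22 - 361/(-304)) = -211*(-22 - 361*(-1/304)) = -211*(-22 + 19/16) = -211*(-333/16) = 70263/16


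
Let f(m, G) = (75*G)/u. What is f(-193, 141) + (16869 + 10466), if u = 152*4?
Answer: 16630255/608 ≈ 27352.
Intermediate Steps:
u = 608
f(m, G) = 75*G/608 (f(m, G) = (75*G)/608 = (75*G)*(1/608) = 75*G/608)
f(-193, 141) + (16869 + 10466) = (75/608)*141 + (16869 + 10466) = 10575/608 + 27335 = 16630255/608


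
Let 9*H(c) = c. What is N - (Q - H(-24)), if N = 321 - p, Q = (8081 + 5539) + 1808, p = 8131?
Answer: -69722/3 ≈ -23241.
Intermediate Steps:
H(c) = c/9
Q = 15428 (Q = 13620 + 1808 = 15428)
N = -7810 (N = 321 - 1*8131 = 321 - 8131 = -7810)
N - (Q - H(-24)) = -7810 - (15428 - (-24)/9) = -7810 - (15428 - 1*(-8/3)) = -7810 - (15428 + 8/3) = -7810 - 1*46292/3 = -7810 - 46292/3 = -69722/3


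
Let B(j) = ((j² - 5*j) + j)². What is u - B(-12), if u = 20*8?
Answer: -36704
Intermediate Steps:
u = 160
B(j) = (j² - 4*j)²
u - B(-12) = 160 - (-12)²*(-4 - 12)² = 160 - 144*(-16)² = 160 - 144*256 = 160 - 1*36864 = 160 - 36864 = -36704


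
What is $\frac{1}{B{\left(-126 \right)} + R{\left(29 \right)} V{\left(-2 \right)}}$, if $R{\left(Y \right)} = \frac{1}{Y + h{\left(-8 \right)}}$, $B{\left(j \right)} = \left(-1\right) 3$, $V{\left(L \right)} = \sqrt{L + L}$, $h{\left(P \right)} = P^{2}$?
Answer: $- \frac{25947}{77845} - \frac{186 i}{77845} \approx -0.33332 - 0.0023894 i$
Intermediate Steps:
$V{\left(L \right)} = \sqrt{2} \sqrt{L}$ ($V{\left(L \right)} = \sqrt{2 L} = \sqrt{2} \sqrt{L}$)
$B{\left(j \right)} = -3$
$R{\left(Y \right)} = \frac{1}{64 + Y}$ ($R{\left(Y \right)} = \frac{1}{Y + \left(-8\right)^{2}} = \frac{1}{Y + 64} = \frac{1}{64 + Y}$)
$\frac{1}{B{\left(-126 \right)} + R{\left(29 \right)} V{\left(-2 \right)}} = \frac{1}{-3 + \frac{\sqrt{2} \sqrt{-2}}{64 + 29}} = \frac{1}{-3 + \frac{\sqrt{2} i \sqrt{2}}{93}} = \frac{1}{-3 + \frac{2 i}{93}} = \frac{8649 \left(-3 - \frac{2 i}{93}\right)}{77845}$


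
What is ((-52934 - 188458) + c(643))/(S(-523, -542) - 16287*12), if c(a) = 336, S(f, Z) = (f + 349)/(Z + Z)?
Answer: 43550784/35310187 ≈ 1.2334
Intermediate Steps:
S(f, Z) = (349 + f)/(2*Z) (S(f, Z) = (349 + f)/((2*Z)) = (349 + f)*(1/(2*Z)) = (349 + f)/(2*Z))
((-52934 - 188458) + c(643))/(S(-523, -542) - 16287*12) = ((-52934 - 188458) + 336)/((½)*(349 - 523)/(-542) - 16287*12) = (-241392 + 336)/((½)*(-1/542)*(-174) - 195444) = -241056/(87/542 - 195444) = -241056/(-105930561/542) = -241056*(-542/105930561) = 43550784/35310187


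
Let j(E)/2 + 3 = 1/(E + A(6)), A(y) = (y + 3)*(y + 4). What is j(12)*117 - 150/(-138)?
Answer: -273160/391 ≈ -698.62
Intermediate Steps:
A(y) = (3 + y)*(4 + y)
j(E) = -6 + 2/(90 + E) (j(E) = -6 + 2/(E + (12 + 6² + 7*6)) = -6 + 2/(E + (12 + 36 + 42)) = -6 + 2/(E + 90) = -6 + 2/(90 + E))
j(12)*117 - 150/(-138) = (2*(-269 - 3*12)/(90 + 12))*117 - 150/(-138) = (2*(-269 - 36)/102)*117 - 150*(-1/138) = (2*(1/102)*(-305))*117 + 25/23 = -305/51*117 + 25/23 = -11895/17 + 25/23 = -273160/391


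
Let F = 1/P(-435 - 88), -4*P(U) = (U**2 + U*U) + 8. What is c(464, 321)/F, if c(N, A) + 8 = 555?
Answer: -149622551/2 ≈ -7.4811e+7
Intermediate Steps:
c(N, A) = 547 (c(N, A) = -8 + 555 = 547)
P(U) = -2 - U**2/2 (P(U) = -((U**2 + U*U) + 8)/4 = -((U**2 + U**2) + 8)/4 = -(2*U**2 + 8)/4 = -(8 + 2*U**2)/4 = -2 - U**2/2)
F = -2/273533 (F = 1/(-2 - (-435 - 88)**2/2) = 1/(-2 - 1/2*(-523)**2) = 1/(-2 - 1/2*273529) = 1/(-2 - 273529/2) = 1/(-273533/2) = -2/273533 ≈ -7.3117e-6)
c(464, 321)/F = 547/(-2/273533) = 547*(-273533/2) = -149622551/2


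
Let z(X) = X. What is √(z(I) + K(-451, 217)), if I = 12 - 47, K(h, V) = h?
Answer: 9*I*√6 ≈ 22.045*I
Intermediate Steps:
I = -35
√(z(I) + K(-451, 217)) = √(-35 - 451) = √(-486) = 9*I*√6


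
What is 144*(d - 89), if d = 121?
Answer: 4608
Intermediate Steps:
144*(d - 89) = 144*(121 - 89) = 144*32 = 4608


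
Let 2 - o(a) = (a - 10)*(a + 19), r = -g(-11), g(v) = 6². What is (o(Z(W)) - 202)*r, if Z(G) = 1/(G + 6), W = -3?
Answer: 472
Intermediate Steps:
Z(G) = 1/(6 + G)
g(v) = 36
r = -36 (r = -1*36 = -36)
o(a) = 2 - (-10 + a)*(19 + a) (o(a) = 2 - (a - 10)*(a + 19) = 2 - (-10 + a)*(19 + a))
(o(Z(W)) - 202)*r = ((192 - (1/(6 - 3))² - 9/(6 - 3)) - 202)*(-36) = ((192 - (1/3)² - 9/3) - 202)*(-36) = ((192 - (⅓)² - 9*⅓) - 202)*(-36) = ((192 - 1*⅑ - 3) - 202)*(-36) = ((192 - ⅑ - 3) - 202)*(-36) = (1700/9 - 202)*(-36) = -118/9*(-36) = 472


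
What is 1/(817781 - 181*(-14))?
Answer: 1/820315 ≈ 1.2190e-6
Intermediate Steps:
1/(817781 - 181*(-14)) = 1/(817781 + 2534) = 1/820315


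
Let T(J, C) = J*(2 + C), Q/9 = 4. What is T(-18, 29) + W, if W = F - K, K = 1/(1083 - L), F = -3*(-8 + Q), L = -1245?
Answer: -1494577/2328 ≈ -642.00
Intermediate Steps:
Q = 36 (Q = 9*4 = 36)
F = -84 (F = -3*(-8 + 36) = -3*28 = -84)
K = 1/2328 (K = 1/(1083 - 1*(-1245)) = 1/(1083 + 1245) = 1/2328 ≈ 0.00042955)
W = -195553/2328 (W = -84 - 1*1/2328 = -84 - 1/2328 = -195553/2328 ≈ -84.000)
T(-18, 29) + W = -18*(2 + 29) - 195553/2328 = -18*31 - 195553/2328 = -558 - 195553/2328 = -1494577/2328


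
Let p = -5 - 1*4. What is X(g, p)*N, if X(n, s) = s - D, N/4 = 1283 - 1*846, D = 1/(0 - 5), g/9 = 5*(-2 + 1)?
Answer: -76912/5 ≈ -15382.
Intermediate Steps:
g = -45 (g = 9*(5*(-2 + 1)) = 9*(5*(-1)) = 9*(-5) = -45)
D = -⅕ (D = 1/(-5) = -⅕ ≈ -0.20000)
N = 1748 (N = 4*(1283 - 1*846) = 4*(1283 - 846) = 4*437 = 1748)
p = -9 (p = -5 - 4 = -9)
X(n, s) = ⅕ + s (X(n, s) = s - 1*(-⅕) = s + ⅕ = ⅕ + s)
X(g, p)*N = (⅕ - 9)*1748 = -44/5*1748 = -76912/5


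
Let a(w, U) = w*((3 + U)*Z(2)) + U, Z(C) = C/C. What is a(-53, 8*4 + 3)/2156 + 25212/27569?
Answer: -201979/59438764 ≈ -0.0033981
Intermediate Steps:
Z(C) = 1
a(w, U) = U + w*(3 + U) (a(w, U) = w*((3 + U)*1) + U = w*(3 + U) + U = U + w*(3 + U))
a(-53, 8*4 + 3)/2156 + 25212/27569 = ((8*4 + 3) + 3*(-53) + (8*4 + 3)*(-53))/2156 + 25212/27569 = ((32 + 3) - 159 + (32 + 3)*(-53))*(1/2156) + 25212*(1/27569) = (35 - 159 + 35*(-53))*(1/2156) + 25212/27569 = (35 - 159 - 1855)*(1/2156) + 25212/27569 = -1979*1/2156 + 25212/27569 = -1979/2156 + 25212/27569 = -201979/59438764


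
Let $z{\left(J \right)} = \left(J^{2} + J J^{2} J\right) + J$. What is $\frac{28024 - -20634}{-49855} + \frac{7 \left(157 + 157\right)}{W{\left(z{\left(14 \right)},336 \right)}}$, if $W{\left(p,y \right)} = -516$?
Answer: $- \frac{67344409}{12862590} \approx -5.2357$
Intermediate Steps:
$z{\left(J \right)} = J + J^{2} + J^{4}$ ($z{\left(J \right)} = \left(J^{2} + J^{3} J\right) + J = \left(J^{2} + J^{4}\right) + J = J + J^{2} + J^{4}$)
$\frac{28024 - -20634}{-49855} + \frac{7 \left(157 + 157\right)}{W{\left(z{\left(14 \right)},336 \right)}} = \frac{28024 - -20634}{-49855} + \frac{7 \left(157 + 157\right)}{-516} = \left(28024 + 20634\right) \left(- \frac{1}{49855}\right) + 7 \cdot 314 \left(- \frac{1}{516}\right) = 48658 \left(- \frac{1}{49855}\right) + 2198 \left(- \frac{1}{516}\right) = - \frac{48658}{49855} - \frac{1099}{258} = - \frac{67344409}{12862590}$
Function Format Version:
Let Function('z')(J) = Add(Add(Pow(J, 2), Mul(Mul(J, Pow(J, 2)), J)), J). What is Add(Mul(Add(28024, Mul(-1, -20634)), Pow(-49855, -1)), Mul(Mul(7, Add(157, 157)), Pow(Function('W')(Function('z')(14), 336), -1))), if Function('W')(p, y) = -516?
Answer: Rational(-67344409, 12862590) ≈ -5.2357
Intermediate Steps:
Function('z')(J) = Add(J, Pow(J, 2), Pow(J, 4)) (Function('z')(J) = Add(Add(Pow(J, 2), Mul(Pow(J, 3), J)), J) = Add(Add(Pow(J, 2), Pow(J, 4)), J) = Add(J, Pow(J, 2), Pow(J, 4)))
Add(Mul(Add(28024, Mul(-1, -20634)), Pow(-49855, -1)), Mul(Mul(7, Add(157, 157)), Pow(Function('W')(Function('z')(14), 336), -1))) = Add(Mul(Add(28024, Mul(-1, -20634)), Pow(-49855, -1)), Mul(Mul(7, Add(157, 157)), Pow(-516, -1))) = Add(Mul(Add(28024, 20634), Rational(-1, 49855)), Mul(Mul(7, 314), Rational(-1, 516))) = Add(Mul(48658, Rational(-1, 49855)), Mul(2198, Rational(-1, 516))) = Add(Rational(-48658, 49855), Rational(-1099, 258)) = Rational(-67344409, 12862590)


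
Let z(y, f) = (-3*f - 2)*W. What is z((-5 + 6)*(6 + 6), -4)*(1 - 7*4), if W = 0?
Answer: 0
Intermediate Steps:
z(y, f) = 0 (z(y, f) = (-3*f - 2)*0 = (-2 - 3*f)*0 = 0)
z((-5 + 6)*(6 + 6), -4)*(1 - 7*4) = 0*(1 - 7*4) = 0*(1 - 28) = 0*(-27) = 0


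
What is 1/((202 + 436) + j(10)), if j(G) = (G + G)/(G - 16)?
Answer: 3/1904 ≈ 0.0015756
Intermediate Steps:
j(G) = 2*G/(-16 + G) (j(G) = (2*G)/(-16 + G) = 2*G/(-16 + G))
1/((202 + 436) + j(10)) = 1/((202 + 436) + 2*10/(-16 + 10)) = 1/(638 + 2*10/(-6)) = 1/(638 + 2*10*(-⅙)) = 1/(638 - 10/3) = 1/(1904/3) = 3/1904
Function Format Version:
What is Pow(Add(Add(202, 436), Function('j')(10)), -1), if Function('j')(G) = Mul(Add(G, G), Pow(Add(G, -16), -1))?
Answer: Rational(3, 1904) ≈ 0.0015756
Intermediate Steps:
Function('j')(G) = Mul(2, G, Pow(Add(-16, G), -1)) (Function('j')(G) = Mul(Mul(2, G), Pow(Add(-16, G), -1)) = Mul(2, G, Pow(Add(-16, G), -1)))
Pow(Add(Add(202, 436), Function('j')(10)), -1) = Pow(Add(Add(202, 436), Mul(2, 10, Pow(Add(-16, 10), -1))), -1) = Pow(Add(638, Mul(2, 10, Pow(-6, -1))), -1) = Pow(Add(638, Mul(2, 10, Rational(-1, 6))), -1) = Pow(Add(638, Rational(-10, 3)), -1) = Pow(Rational(1904, 3), -1) = Rational(3, 1904)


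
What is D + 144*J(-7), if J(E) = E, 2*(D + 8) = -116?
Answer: -1074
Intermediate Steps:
D = -66 (D = -8 + (1/2)*(-116) = -8 - 58 = -66)
D + 144*J(-7) = -66 + 144*(-7) = -66 - 1008 = -1074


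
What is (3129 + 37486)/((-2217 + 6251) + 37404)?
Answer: 40615/41438 ≈ 0.98014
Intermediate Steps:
(3129 + 37486)/((-2217 + 6251) + 37404) = 40615/(4034 + 37404) = 40615/41438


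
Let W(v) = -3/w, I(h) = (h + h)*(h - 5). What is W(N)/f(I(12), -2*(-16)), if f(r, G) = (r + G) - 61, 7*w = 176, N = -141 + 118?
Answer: -21/24464 ≈ -0.00085840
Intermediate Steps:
N = -23
w = 176/7 (w = (⅐)*176 = 176/7 ≈ 25.143)
I(h) = 2*h*(-5 + h) (I(h) = (2*h)*(-5 + h) = 2*h*(-5 + h))
f(r, G) = -61 + G + r (f(r, G) = (G + r) - 61 = -61 + G + r)
W(v) = -21/176 (W(v) = -3/176/7 = -3*7/176 = -21/176)
W(N)/f(I(12), -2*(-16)) = -21/(176*(-61 - 2*(-16) + 2*12*(-5 + 12))) = -21/(176*(-61 + 32 + 2*12*7)) = -21/(176*(-61 + 32 + 168)) = -21/176/139 = -21/176*1/139 = -21/24464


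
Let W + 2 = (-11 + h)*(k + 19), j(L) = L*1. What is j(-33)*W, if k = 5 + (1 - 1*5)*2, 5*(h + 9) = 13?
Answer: 46266/5 ≈ 9253.2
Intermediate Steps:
h = -32/5 (h = -9 + (1/5)*13 = -9 + 13/5 = -32/5 ≈ -6.4000)
k = -3 (k = 5 + (1 - 5)*2 = 5 - 4*2 = 5 - 8 = -3)
j(L) = L
W = -1402/5 (W = -2 + (-11 - 32/5)*(-3 + 19) = -2 - 87/5*16 = -2 - 1392/5 = -1402/5 ≈ -280.40)
j(-33)*W = -33*(-1402/5) = 46266/5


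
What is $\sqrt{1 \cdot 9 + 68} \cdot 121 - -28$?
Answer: $28 + 121 \sqrt{77} \approx 1089.8$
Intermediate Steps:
$\sqrt{1 \cdot 9 + 68} \cdot 121 - -28 = \sqrt{9 + 68} \cdot 121 + 28 = \sqrt{77} \cdot 121 + 28 = 121 \sqrt{77} + 28 = 28 + 121 \sqrt{77}$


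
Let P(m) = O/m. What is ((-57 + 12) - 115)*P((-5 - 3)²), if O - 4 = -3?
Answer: -5/2 ≈ -2.5000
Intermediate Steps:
O = 1 (O = 4 - 3 = 1)
P(m) = 1/m
((-57 + 12) - 115)*P((-5 - 3)²) = ((-57 + 12) - 115)/((-5 - 3)²) = (-45 - 115)/((-8)²) = -160/64 = -160*1/64 = -5/2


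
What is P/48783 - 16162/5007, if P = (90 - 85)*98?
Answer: -12475832/3877087 ≈ -3.2178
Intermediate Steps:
P = 490 (P = 5*98 = 490)
P/48783 - 16162/5007 = 490/48783 - 16162/5007 = 490*(1/48783) - 16162*1/5007 = 70/6969 - 16162/5007 = -12475832/3877087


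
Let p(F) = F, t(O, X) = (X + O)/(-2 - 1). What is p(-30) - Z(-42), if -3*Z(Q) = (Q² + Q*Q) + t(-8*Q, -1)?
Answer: 9979/9 ≈ 1108.8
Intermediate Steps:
t(O, X) = -O/3 - X/3 (t(O, X) = (O + X)/(-3) = (O + X)*(-⅓) = -O/3 - X/3)
Z(Q) = -⅑ - 8*Q/9 - 2*Q²/3 (Z(Q) = -((Q² + Q*Q) + (-(-8)*Q/3 - ⅓*(-1)))/3 = -((Q² + Q²) + (8*Q/3 + ⅓))/3 = -(2*Q² + (⅓ + 8*Q/3))/3 = -(⅓ + 2*Q² + 8*Q/3)/3 = -⅑ - 8*Q/9 - 2*Q²/3)
p(-30) - Z(-42) = -30 - (-⅑ - 8/9*(-42) - ⅔*(-42)²) = -30 - (-⅑ + 112/3 - ⅔*1764) = -30 - (-⅑ + 112/3 - 1176) = -30 - 1*(-10249/9) = -30 + 10249/9 = 9979/9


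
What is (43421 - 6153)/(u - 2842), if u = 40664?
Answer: 18634/18911 ≈ 0.98535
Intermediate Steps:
(43421 - 6153)/(u - 2842) = (43421 - 6153)/(40664 - 2842) = 37268/37822 = 37268*(1/37822) = 18634/18911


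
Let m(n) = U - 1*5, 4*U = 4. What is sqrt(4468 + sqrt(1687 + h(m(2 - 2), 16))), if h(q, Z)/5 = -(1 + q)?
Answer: sqrt(4468 + sqrt(1702)) ≈ 67.151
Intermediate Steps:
U = 1 (U = (1/4)*4 = 1)
m(n) = -4 (m(n) = 1 - 1*5 = 1 - 5 = -4)
h(q, Z) = -5 - 5*q (h(q, Z) = 5*(-(1 + q)) = 5*(-1 - q) = -5 - 5*q)
sqrt(4468 + sqrt(1687 + h(m(2 - 2), 16))) = sqrt(4468 + sqrt(1687 + (-5 - 5*(-4)))) = sqrt(4468 + sqrt(1687 + (-5 + 20))) = sqrt(4468 + sqrt(1687 + 15)) = sqrt(4468 + sqrt(1702))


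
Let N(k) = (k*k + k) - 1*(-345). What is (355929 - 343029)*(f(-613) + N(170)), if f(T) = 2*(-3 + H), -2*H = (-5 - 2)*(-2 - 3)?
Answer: 378924600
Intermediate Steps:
H = -35/2 (H = -(-5 - 2)*(-2 - 3)/2 = -(-7)*(-5)/2 = -1/2*35 = -35/2 ≈ -17.500)
f(T) = -41 (f(T) = 2*(-3 - 35/2) = 2*(-41/2) = -41)
N(k) = 345 + k + k**2 (N(k) = (k**2 + k) + 345 = (k + k**2) + 345 = 345 + k + k**2)
(355929 - 343029)*(f(-613) + N(170)) = (355929 - 343029)*(-41 + (345 + 170 + 170**2)) = 12900*(-41 + (345 + 170 + 28900)) = 12900*(-41 + 29415) = 12900*29374 = 378924600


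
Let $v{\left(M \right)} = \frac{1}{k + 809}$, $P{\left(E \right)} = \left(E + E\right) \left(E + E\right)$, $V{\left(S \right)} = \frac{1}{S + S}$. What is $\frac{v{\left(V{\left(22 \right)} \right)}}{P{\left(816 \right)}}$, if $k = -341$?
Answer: $\frac{1}{1246482432} \approx 8.0226 \cdot 10^{-10}$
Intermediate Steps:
$V{\left(S \right)} = \frac{1}{2 S}$
$P{\left(E \right)} = 4 E^{2}$ ($P{\left(E \right)} = 2 E 2 E = 4 E^{2}$)
$v{\left(M \right)} = \frac{1}{468}$ ($v{\left(M \right)} = \frac{1}{-341 + 809} = \frac{1}{468}$)
$\frac{v{\left(V{\left(22 \right)} \right)}}{P{\left(816 \right)}} = \frac{1}{468 \cdot 4 \cdot 816^{2}} = \frac{1}{468 \cdot 4 \cdot 665856} = \frac{1}{468 \cdot 2663424} = \frac{1}{468} \cdot \frac{1}{2663424} = \frac{1}{1246482432}$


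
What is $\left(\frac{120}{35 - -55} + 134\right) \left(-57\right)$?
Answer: $-7714$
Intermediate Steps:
$\left(\frac{120}{35 - -55} + 134\right) \left(-57\right) = \left(\frac{120}{35 + 55} + 134\right) \left(-57\right) = \left(\frac{120}{90} + 134\right) \left(-57\right) = \left(120 \cdot \frac{1}{90} + 134\right) \left(-57\right) = \left(\frac{4}{3} + 134\right) \left(-57\right) = \frac{406}{3} \left(-57\right) = -7714$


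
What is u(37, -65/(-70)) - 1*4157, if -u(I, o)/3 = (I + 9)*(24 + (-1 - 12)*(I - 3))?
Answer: 53527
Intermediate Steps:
u(I, o) = -3*(9 + I)*(63 - 13*I) (u(I, o) = -3*(I + 9)*(24 + (-1 - 12)*(I - 3)) = -3*(9 + I)*(24 - 13*(-3 + I)) = -3*(9 + I)*(24 + (39 - 13*I)) = -3*(9 + I)*(63 - 13*I))
u(37, -65/(-70)) - 1*4157 = (-1701 + 39*37**2 + 162*37) - 1*4157 = (-1701 + 39*1369 + 5994) - 4157 = (-1701 + 53391 + 5994) - 4157 = 57684 - 4157 = 53527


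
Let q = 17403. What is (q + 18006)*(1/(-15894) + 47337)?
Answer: 8880273591431/5298 ≈ 1.6762e+9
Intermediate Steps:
(q + 18006)*(1/(-15894) + 47337) = (17403 + 18006)*(1/(-15894) + 47337) = 35409*(-1/15894 + 47337) = 35409*(752374277/15894) = 8880273591431/5298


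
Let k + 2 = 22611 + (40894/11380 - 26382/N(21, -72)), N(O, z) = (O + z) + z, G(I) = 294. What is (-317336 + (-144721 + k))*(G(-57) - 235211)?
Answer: 24071462877593161/233290 ≈ 1.0318e+11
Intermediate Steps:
N(O, z) = O + 2*z
k = 5325329797/233290 (k = -2 + (22611 + (40894/11380 - 26382/(21 + 2*(-72)))) = -2 + (22611 + (40894*(1/11380) - 26382/(21 - 144))) = -2 + (22611 + (20447/5690 - 26382/(-123))) = -2 + (22611 + (20447/5690 - 26382*(-1/123))) = -2 + (22611 + (20447/5690 + 8794/41)) = -2 + (22611 + 50876187/233290) = -2 + 5325796377/233290 = 5325329797/233290 ≈ 22827.)
(-317336 + (-144721 + k))*(G(-57) - 235211) = (-317336 + (-144721 + 5325329797/233290))*(294 - 235211) = (-317336 - 28436632293/233290)*(-234917) = -102467947733/233290*(-234917) = 24071462877593161/233290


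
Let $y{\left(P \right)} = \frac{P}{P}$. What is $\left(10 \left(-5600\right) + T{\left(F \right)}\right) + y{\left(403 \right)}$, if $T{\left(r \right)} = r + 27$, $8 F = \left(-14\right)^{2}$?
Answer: $- \frac{111895}{2} \approx -55948.0$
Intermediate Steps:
$y{\left(P \right)} = 1$
$F = \frac{49}{2}$ ($F = \frac{\left(-14\right)^{2}}{8} = \frac{1}{8} \cdot 196 = \frac{49}{2} \approx 24.5$)
$T{\left(r \right)} = 27 + r$
$\left(10 \left(-5600\right) + T{\left(F \right)}\right) + y{\left(403 \right)} = \left(10 \left(-5600\right) + \left(27 + \frac{49}{2}\right)\right) + 1 = \left(-56000 + \frac{103}{2}\right) + 1 = - \frac{111897}{2} + 1 = - \frac{111895}{2}$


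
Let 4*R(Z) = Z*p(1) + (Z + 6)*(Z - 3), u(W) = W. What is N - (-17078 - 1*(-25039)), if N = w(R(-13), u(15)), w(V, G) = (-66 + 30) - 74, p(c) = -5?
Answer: -8071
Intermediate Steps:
R(Z) = -5*Z/4 + (-3 + Z)*(6 + Z)/4 (R(Z) = (Z*(-5) + (Z + 6)*(Z - 3))/4 = (-5*Z + (6 + Z)*(-3 + Z))/4 = (-5*Z + (-3 + Z)*(6 + Z))/4 = -5*Z/4 + (-3 + Z)*(6 + Z)/4)
w(V, G) = -110 (w(V, G) = -36 - 74 = -110)
N = -110
N - (-17078 - 1*(-25039)) = -110 - (-17078 - 1*(-25039)) = -110 - (-17078 + 25039) = -110 - 1*7961 = -110 - 7961 = -8071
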